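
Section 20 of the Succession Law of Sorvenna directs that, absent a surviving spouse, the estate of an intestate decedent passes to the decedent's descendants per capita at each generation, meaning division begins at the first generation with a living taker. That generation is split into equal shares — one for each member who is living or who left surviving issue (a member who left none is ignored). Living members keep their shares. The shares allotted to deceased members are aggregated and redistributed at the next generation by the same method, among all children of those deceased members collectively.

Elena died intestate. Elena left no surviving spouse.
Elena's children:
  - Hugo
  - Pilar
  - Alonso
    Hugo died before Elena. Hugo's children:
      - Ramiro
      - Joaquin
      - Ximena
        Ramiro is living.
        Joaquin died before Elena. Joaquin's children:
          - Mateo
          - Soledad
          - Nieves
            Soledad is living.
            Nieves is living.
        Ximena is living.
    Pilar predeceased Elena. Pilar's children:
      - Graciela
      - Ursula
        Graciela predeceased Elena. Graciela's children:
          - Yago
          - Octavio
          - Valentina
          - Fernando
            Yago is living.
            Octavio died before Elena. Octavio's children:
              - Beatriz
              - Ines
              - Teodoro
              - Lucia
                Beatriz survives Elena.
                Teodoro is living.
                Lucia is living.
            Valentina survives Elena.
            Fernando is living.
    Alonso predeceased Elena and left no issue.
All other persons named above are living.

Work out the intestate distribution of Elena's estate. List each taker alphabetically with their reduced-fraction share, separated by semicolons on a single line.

There is no surviving spouse, so the entire estate passes to Elena's descendants per capita at each generation.
No one at generation 1 (Hugo, Pilar) is living; moving to the next generation.
At generation 2 (Ramiro, Joaquin, Ximena, Graciela, Ursula) there are 5 shares of (1)/5 = 1/5 each.
Living: Ramiro, Ximena, and Ursula — each takes 1/5.
Deceased: Joaquin and Graciela. Their combined 2/5 is pooled and carried to generation 3.
At generation 3 (Mateo, Soledad, Nieves, Yago, Octavio, Valentina, Fernando) there are 7 shares of (2/5)/7 = 2/35 each.
Living: Mateo, Soledad, Nieves, Yago, Valentina, and Fernando — each takes 2/35.
Deceased: Octavio. That 2/35 share is carried to generation 4.
At generation 4 (Beatriz, Ines, Teodoro, Lucia) there are 4 shares of (2/35)/4 = 1/70 each.
Living: Beatriz, Ines, Teodoro, and Lucia — each takes 1/70.

Beatriz 1/70; Fernando 2/35; Ines 1/70; Lucia 1/70; Mateo 2/35; Nieves 2/35; Ramiro 1/5; Soledad 2/35; Teodoro 1/70; Ursula 1/5; Valentina 2/35; Ximena 1/5; Yago 2/35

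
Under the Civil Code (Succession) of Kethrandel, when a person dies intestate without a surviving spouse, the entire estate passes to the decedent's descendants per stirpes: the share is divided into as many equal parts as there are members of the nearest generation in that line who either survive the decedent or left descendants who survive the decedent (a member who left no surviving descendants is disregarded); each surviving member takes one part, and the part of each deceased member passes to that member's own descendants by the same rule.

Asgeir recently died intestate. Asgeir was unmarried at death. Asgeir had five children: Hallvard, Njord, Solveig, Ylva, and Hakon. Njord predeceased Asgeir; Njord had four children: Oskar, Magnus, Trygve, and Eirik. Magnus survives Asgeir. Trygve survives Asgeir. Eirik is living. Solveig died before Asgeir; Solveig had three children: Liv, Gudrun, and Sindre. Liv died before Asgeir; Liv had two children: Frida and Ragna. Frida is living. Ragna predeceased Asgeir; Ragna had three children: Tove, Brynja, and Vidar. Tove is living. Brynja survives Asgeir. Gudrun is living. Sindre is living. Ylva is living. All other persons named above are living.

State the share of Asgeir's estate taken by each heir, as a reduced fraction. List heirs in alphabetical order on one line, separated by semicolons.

Brynja 1/90; Eirik 1/20; Frida 1/30; Gudrun 1/15; Hakon 1/5; Hallvard 1/5; Magnus 1/20; Oskar 1/20; Sindre 1/15; Tove 1/90; Trygve 1/20; Vidar 1/90; Ylva 1/5

There is no surviving spouse, so the entire estate passes to Asgeir's descendants per stirpes.
The estate is divided into 5 equal shares of 1/5 among Hallvard, Njord, Solveig, Ylva, Hakon.
Hallvard is living and takes 1/5.
Njord predeceased; the 1/5 allotted to Njord's branch passes to Njord's issue by representation.
The 1/5 is divided into 4 equal shares of 1/20 among Oskar, Magnus, Trygve, Eirik.
Oskar is living and takes 1/20.
Magnus is living and takes 1/20.
Trygve is living and takes 1/20.
Eirik is living and takes 1/20.
Solveig predeceased; the 1/5 allotted to Solveig's branch passes to Solveig's issue by representation.
The 1/5 is divided into 3 equal shares of 1/15 among Liv, Gudrun, Sindre.
Liv predeceased; the 1/15 allotted to Liv's branch passes to Liv's issue by representation.
The 1/15 is divided into 2 equal shares of 1/30 among Frida, Ragna.
Frida is living and takes 1/30.
Ragna predeceased; the 1/30 allotted to Ragna's branch passes to Ragna's issue by representation.
The 1/30 is divided into 3 equal shares of 1/90 among Tove, Brynja, Vidar.
Tove is living and takes 1/90.
Brynja is living and takes 1/90.
Vidar is living and takes 1/90.
Gudrun is living and takes 1/15.
Sindre is living and takes 1/15.
Ylva is living and takes 1/5.
Hakon is living and takes 1/5.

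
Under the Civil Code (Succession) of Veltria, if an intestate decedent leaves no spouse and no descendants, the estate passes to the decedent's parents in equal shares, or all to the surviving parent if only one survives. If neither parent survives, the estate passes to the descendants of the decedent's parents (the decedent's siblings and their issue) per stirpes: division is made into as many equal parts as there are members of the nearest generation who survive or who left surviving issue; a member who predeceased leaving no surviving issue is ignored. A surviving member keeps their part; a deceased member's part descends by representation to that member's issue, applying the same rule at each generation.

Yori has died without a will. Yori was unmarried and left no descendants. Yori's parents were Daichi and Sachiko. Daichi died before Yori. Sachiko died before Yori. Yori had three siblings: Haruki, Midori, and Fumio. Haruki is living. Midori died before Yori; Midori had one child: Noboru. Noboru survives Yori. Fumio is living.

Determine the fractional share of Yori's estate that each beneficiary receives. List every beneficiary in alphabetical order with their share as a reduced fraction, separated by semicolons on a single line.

Fumio 1/3; Haruki 1/3; Noboru 1/3

Neither parent survives and there are no descendants, so the estate passes to Yori's siblings and their issue per stirpes.
The estate is divided into 3 equal shares of 1/3 among Haruki, Midori, Fumio.
Haruki is living and takes 1/3.
Midori predeceased; the 1/3 allotted to Midori's branch passes to Midori's issue by representation.
Noboru is the sole taker at this level and receives the full 1/3.
Fumio is living and takes 1/3.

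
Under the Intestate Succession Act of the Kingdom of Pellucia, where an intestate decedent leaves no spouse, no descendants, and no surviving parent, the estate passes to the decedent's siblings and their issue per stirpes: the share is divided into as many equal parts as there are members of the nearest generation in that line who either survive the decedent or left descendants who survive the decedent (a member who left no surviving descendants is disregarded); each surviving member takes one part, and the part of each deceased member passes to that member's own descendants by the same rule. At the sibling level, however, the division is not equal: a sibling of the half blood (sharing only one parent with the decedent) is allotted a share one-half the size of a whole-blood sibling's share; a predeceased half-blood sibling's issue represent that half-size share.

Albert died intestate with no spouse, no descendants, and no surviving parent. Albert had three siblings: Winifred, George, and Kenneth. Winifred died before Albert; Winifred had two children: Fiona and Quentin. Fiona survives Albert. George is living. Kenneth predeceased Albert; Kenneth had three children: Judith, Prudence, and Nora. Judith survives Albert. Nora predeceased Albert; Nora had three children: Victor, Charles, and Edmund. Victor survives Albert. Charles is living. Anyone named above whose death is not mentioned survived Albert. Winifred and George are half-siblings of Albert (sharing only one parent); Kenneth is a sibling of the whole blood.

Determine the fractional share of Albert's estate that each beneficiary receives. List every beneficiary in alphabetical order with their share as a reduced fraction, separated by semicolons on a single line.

Charles 1/18; Edmund 1/18; Fiona 1/8; George 1/4; Judith 1/6; Prudence 1/6; Quentin 1/8; Victor 1/18

No spouse, descendants, or parent survives, so the estate passes to Albert's siblings per stirpes.
Half-blood siblings count for one-half the weight of whole-blood siblings at the initial division.
Dividing 1 in proportion to weights (total weight 2): Winifred (weight 1/2) → 1/4; George (weight 1/2) → 1/4; Kenneth (weight 1) → 1/2.
Winifred predeceased; the 1/4 allotted to Winifred's branch passes to Winifred's issue by representation.
The 1/4 is divided into 2 equal shares of 1/8 among Fiona, Quentin.
Fiona is living and takes 1/8.
Quentin is living and takes 1/8.
George is living and takes 1/4.
Kenneth predeceased; the 1/2 allotted to Kenneth's branch passes to Kenneth's issue by representation.
The 1/2 is divided into 3 equal shares of 1/6 among Judith, Prudence, Nora.
Judith is living and takes 1/6.
Prudence is living and takes 1/6.
Nora predeceased; the 1/6 allotted to Nora's branch passes to Nora's issue by representation.
The 1/6 is divided into 3 equal shares of 1/18 among Victor, Charles, Edmund.
Victor is living and takes 1/18.
Charles is living and takes 1/18.
Edmund is living and takes 1/18.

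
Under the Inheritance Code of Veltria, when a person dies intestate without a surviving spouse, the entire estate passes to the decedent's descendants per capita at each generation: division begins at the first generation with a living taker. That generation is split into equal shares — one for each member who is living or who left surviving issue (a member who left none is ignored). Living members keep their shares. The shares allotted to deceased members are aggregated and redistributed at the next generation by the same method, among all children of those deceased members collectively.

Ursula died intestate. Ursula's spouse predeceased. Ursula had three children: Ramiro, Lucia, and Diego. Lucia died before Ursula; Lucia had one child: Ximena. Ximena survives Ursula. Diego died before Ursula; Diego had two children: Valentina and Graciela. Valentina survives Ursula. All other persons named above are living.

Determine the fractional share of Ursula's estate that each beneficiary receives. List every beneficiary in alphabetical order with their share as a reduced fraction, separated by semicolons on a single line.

There is no surviving spouse, so the entire estate passes to Ursula's descendants per capita at each generation.
At generation 1 (Ramiro, Lucia, Diego) there are 3 shares of (1)/3 = 1/3 each.
Living: Ramiro — each takes 1/3.
Deceased: Lucia and Diego. Their combined 2/3 is pooled and carried to generation 2.
At generation 2 (Ximena, Valentina, Graciela) there are 3 shares of (2/3)/3 = 2/9 each.
Living: Ximena, Valentina, and Graciela — each takes 2/9.

Graciela 2/9; Ramiro 1/3; Valentina 2/9; Ximena 2/9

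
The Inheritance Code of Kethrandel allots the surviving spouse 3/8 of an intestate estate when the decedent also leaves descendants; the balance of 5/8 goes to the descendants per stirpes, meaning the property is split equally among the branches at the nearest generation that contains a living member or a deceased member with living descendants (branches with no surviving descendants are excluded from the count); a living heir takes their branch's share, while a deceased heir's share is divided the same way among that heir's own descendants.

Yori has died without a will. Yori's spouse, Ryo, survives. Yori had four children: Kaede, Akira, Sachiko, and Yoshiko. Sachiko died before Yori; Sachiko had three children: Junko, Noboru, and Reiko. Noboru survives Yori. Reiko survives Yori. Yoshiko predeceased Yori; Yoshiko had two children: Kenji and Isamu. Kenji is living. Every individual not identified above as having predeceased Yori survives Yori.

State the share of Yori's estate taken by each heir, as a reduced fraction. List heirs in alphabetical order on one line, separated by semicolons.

Akira 5/32; Isamu 5/64; Junko 5/96; Kaede 5/32; Kenji 5/64; Noboru 5/96; Reiko 5/96; Ryo 3/8

Ryo, as surviving spouse, takes 3/8.
The remaining 5/8 passes to Yori's descendants per stirpes.
The 5/8 is divided into 4 equal shares of 5/32 among Kaede, Akira, Sachiko, Yoshiko.
Kaede is living and takes 5/32.
Akira is living and takes 5/32.
Sachiko predeceased; the 5/32 allotted to Sachiko's branch passes to Sachiko's issue by representation.
The 5/32 is divided into 3 equal shares of 5/96 among Junko, Noboru, Reiko.
Junko is living and takes 5/96.
Noboru is living and takes 5/96.
Reiko is living and takes 5/96.
Yoshiko predeceased; the 5/32 allotted to Yoshiko's branch passes to Yoshiko's issue by representation.
The 5/32 is divided into 2 equal shares of 5/64 among Kenji, Isamu.
Kenji is living and takes 5/64.
Isamu is living and takes 5/64.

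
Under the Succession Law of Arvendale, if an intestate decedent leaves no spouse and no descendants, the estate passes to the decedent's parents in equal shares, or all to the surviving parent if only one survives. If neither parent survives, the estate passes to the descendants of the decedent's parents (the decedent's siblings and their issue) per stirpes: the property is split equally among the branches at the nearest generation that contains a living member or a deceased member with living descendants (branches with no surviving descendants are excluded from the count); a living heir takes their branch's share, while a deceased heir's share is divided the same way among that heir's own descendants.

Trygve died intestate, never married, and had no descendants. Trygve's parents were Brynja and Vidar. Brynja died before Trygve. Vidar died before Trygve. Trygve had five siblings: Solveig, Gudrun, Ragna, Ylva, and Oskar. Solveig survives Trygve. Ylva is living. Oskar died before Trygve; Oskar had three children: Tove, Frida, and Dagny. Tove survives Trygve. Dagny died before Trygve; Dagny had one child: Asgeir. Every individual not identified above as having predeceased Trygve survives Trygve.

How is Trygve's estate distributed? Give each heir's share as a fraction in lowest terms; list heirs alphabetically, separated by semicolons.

Asgeir 1/15; Frida 1/15; Gudrun 1/5; Ragna 1/5; Solveig 1/5; Tove 1/15; Ylva 1/5

Neither parent survives and there are no descendants, so the estate passes to Trygve's siblings and their issue per stirpes.
The estate is divided into 5 equal shares of 1/5 among Solveig, Gudrun, Ragna, Ylva, Oskar.
Solveig is living and takes 1/5.
Gudrun is living and takes 1/5.
Ragna is living and takes 1/5.
Ylva is living and takes 1/5.
Oskar predeceased; the 1/5 allotted to Oskar's branch passes to Oskar's issue by representation.
The 1/5 is divided into 3 equal shares of 1/15 among Tove, Frida, Dagny.
Tove is living and takes 1/15.
Frida is living and takes 1/15.
Dagny predeceased; the 1/15 allotted to Dagny's branch passes to Dagny's issue by representation.
Asgeir is the sole taker at this level and receives the full 1/15.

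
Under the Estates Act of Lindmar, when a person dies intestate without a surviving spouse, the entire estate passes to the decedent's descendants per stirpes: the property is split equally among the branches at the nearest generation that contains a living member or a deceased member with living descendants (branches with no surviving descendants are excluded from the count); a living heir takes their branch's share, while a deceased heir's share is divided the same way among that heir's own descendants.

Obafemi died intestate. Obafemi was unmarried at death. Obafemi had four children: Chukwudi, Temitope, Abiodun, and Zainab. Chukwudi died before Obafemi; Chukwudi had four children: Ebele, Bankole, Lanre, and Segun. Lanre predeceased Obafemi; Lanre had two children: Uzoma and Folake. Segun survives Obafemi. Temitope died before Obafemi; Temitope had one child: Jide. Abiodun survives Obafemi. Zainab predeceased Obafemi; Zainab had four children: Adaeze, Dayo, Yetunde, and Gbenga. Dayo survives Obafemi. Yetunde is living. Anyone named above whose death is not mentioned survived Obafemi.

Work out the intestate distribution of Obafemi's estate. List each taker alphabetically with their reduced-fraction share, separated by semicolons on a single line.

There is no surviving spouse, so the entire estate passes to Obafemi's descendants per stirpes.
The estate is divided into 4 equal shares of 1/4 among Chukwudi, Temitope, Abiodun, Zainab.
Chukwudi predeceased; the 1/4 allotted to Chukwudi's branch passes to Chukwudi's issue by representation.
The 1/4 is divided into 4 equal shares of 1/16 among Ebele, Bankole, Lanre, Segun.
Ebele is living and takes 1/16.
Bankole is living and takes 1/16.
Lanre predeceased; the 1/16 allotted to Lanre's branch passes to Lanre's issue by representation.
The 1/16 is divided into 2 equal shares of 1/32 among Uzoma, Folake.
Uzoma is living and takes 1/32.
Folake is living and takes 1/32.
Segun is living and takes 1/16.
Temitope predeceased; the 1/4 allotted to Temitope's branch passes to Temitope's issue by representation.
Jide is the sole taker at this level and receives the full 1/4.
Abiodun is living and takes 1/4.
Zainab predeceased; the 1/4 allotted to Zainab's branch passes to Zainab's issue by representation.
The 1/4 is divided into 4 equal shares of 1/16 among Adaeze, Dayo, Yetunde, Gbenga.
Adaeze is living and takes 1/16.
Dayo is living and takes 1/16.
Yetunde is living and takes 1/16.
Gbenga is living and takes 1/16.

Abiodun 1/4; Adaeze 1/16; Bankole 1/16; Dayo 1/16; Ebele 1/16; Folake 1/32; Gbenga 1/16; Jide 1/4; Segun 1/16; Uzoma 1/32; Yetunde 1/16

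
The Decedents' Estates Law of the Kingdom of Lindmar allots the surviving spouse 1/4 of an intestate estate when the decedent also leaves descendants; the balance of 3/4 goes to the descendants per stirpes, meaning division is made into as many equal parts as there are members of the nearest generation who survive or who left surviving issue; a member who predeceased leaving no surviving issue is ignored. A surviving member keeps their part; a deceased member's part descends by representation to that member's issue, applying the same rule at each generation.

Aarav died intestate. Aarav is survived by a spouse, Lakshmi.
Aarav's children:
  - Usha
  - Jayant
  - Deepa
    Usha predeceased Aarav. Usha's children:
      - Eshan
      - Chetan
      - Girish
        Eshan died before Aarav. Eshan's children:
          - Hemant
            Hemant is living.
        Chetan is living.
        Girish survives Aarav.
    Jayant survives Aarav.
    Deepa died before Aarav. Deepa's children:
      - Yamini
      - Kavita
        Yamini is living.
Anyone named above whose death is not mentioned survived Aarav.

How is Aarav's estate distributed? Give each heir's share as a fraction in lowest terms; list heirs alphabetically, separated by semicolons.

Lakshmi, as surviving spouse, takes 1/4.
The remaining 3/4 passes to Aarav's descendants per stirpes.
The 3/4 is divided into 3 equal shares of 1/4 among Usha, Jayant, Deepa.
Usha predeceased; the 1/4 allotted to Usha's branch passes to Usha's issue by representation.
The 1/4 is divided into 3 equal shares of 1/12 among Eshan, Chetan, Girish.
Eshan predeceased; the 1/12 allotted to Eshan's branch passes to Eshan's issue by representation.
Hemant is the sole taker at this level and receives the full 1/12.
Chetan is living and takes 1/12.
Girish is living and takes 1/12.
Jayant is living and takes 1/4.
Deepa predeceased; the 1/4 allotted to Deepa's branch passes to Deepa's issue by representation.
The 1/4 is divided into 2 equal shares of 1/8 among Yamini, Kavita.
Yamini is living and takes 1/8.
Kavita is living and takes 1/8.

Chetan 1/12; Girish 1/12; Hemant 1/12; Jayant 1/4; Kavita 1/8; Lakshmi 1/4; Yamini 1/8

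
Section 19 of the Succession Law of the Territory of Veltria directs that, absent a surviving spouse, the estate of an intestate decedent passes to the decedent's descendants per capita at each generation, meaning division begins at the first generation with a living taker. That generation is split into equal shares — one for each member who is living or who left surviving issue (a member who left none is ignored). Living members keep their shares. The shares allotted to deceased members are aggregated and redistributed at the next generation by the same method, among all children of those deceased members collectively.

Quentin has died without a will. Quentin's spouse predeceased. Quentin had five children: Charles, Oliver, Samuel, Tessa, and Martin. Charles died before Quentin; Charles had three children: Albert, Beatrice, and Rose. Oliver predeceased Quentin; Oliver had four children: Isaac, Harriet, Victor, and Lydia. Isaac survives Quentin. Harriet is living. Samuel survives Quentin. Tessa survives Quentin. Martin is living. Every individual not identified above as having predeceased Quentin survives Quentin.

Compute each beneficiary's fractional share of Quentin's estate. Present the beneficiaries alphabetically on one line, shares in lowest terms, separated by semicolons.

There is no surviving spouse, so the entire estate passes to Quentin's descendants per capita at each generation.
At generation 1 (Charles, Oliver, Samuel, Tessa, Martin) there are 5 shares of (1)/5 = 1/5 each.
Living: Samuel, Tessa, and Martin — each takes 1/5.
Deceased: Charles and Oliver. Their combined 2/5 is pooled and carried to generation 2.
At generation 2 (Albert, Beatrice, Rose, Isaac, Harriet, Victor, Lydia) there are 7 shares of (2/5)/7 = 2/35 each.
Living: Albert, Beatrice, Rose, Isaac, Harriet, Victor, and Lydia — each takes 2/35.

Albert 2/35; Beatrice 2/35; Harriet 2/35; Isaac 2/35; Lydia 2/35; Martin 1/5; Rose 2/35; Samuel 1/5; Tessa 1/5; Victor 2/35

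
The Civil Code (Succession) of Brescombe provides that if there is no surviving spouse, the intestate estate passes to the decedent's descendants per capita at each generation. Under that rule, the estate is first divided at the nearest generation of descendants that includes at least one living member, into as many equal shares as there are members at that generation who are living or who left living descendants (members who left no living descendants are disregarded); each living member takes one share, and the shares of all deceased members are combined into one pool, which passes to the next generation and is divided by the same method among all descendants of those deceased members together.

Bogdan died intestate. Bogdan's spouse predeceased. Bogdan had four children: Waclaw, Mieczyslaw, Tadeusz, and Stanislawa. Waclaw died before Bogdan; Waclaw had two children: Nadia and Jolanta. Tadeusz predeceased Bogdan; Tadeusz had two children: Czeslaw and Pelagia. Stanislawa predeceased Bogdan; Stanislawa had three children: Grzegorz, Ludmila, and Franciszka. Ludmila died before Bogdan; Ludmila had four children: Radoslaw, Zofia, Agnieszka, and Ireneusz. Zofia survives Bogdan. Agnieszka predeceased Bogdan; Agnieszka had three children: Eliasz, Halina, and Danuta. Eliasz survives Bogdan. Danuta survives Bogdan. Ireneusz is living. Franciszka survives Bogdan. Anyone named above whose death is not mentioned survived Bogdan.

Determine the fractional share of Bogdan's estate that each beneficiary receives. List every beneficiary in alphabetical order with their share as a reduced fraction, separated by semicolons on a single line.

Czeslaw 3/28; Danuta 1/112; Eliasz 1/112; Franciszka 3/28; Grzegorz 3/28; Halina 1/112; Ireneusz 3/112; Jolanta 3/28; Mieczyslaw 1/4; Nadia 3/28; Pelagia 3/28; Radoslaw 3/112; Zofia 3/112

There is no surviving spouse, so the entire estate passes to Bogdan's descendants per capita at each generation.
At generation 1 (Waclaw, Mieczyslaw, Tadeusz, Stanislawa) there are 4 shares of (1)/4 = 1/4 each.
Living: Mieczyslaw — each takes 1/4.
Deceased: Waclaw, Tadeusz, and Stanislawa. Their combined 3/4 is pooled and carried to generation 2.
At generation 2 (Nadia, Jolanta, Czeslaw, Pelagia, Grzegorz, Ludmila, Franciszka) there are 7 shares of (3/4)/7 = 3/28 each.
Living: Nadia, Jolanta, Czeslaw, Pelagia, Grzegorz, and Franciszka — each takes 3/28.
Deceased: Ludmila. That 3/28 share is carried to generation 3.
At generation 3 (Radoslaw, Zofia, Agnieszka, Ireneusz) there are 4 shares of (3/28)/4 = 3/112 each.
Living: Radoslaw, Zofia, and Ireneusz — each takes 3/112.
Deceased: Agnieszka. That 3/112 share is carried to generation 4.
At generation 4 (Eliasz, Halina, Danuta) there are 3 shares of (3/112)/3 = 1/112 each.
Living: Eliasz, Halina, and Danuta — each takes 1/112.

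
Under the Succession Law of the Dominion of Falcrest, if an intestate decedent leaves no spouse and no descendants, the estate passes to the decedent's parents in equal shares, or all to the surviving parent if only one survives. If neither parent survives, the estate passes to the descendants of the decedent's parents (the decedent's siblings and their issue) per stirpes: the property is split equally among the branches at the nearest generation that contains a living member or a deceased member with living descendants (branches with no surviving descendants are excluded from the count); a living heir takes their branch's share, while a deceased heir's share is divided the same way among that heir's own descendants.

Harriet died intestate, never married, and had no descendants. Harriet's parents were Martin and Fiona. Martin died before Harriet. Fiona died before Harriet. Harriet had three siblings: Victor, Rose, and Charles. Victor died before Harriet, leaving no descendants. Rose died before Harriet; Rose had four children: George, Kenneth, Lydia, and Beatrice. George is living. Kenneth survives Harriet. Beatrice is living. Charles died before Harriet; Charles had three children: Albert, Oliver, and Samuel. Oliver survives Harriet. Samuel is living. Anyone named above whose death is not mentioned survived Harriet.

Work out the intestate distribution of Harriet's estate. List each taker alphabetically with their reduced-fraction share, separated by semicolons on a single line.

Albert 1/6; Beatrice 1/8; George 1/8; Kenneth 1/8; Lydia 1/8; Oliver 1/6; Samuel 1/6

Neither parent survives and there are no descendants, so the estate passes to Harriet's siblings and their issue per stirpes.
Victor left no surviving issue, so that branch lapses and is disregarded.
The estate is divided into 2 equal shares of 1/2 among Rose, Charles.
Rose predeceased; the 1/2 allotted to Rose's branch passes to Rose's issue by representation.
The 1/2 is divided into 4 equal shares of 1/8 among George, Kenneth, Lydia, Beatrice.
George is living and takes 1/8.
Kenneth is living and takes 1/8.
Lydia is living and takes 1/8.
Beatrice is living and takes 1/8.
Charles predeceased; the 1/2 allotted to Charles's branch passes to Charles's issue by representation.
The 1/2 is divided into 3 equal shares of 1/6 among Albert, Oliver, Samuel.
Albert is living and takes 1/6.
Oliver is living and takes 1/6.
Samuel is living and takes 1/6.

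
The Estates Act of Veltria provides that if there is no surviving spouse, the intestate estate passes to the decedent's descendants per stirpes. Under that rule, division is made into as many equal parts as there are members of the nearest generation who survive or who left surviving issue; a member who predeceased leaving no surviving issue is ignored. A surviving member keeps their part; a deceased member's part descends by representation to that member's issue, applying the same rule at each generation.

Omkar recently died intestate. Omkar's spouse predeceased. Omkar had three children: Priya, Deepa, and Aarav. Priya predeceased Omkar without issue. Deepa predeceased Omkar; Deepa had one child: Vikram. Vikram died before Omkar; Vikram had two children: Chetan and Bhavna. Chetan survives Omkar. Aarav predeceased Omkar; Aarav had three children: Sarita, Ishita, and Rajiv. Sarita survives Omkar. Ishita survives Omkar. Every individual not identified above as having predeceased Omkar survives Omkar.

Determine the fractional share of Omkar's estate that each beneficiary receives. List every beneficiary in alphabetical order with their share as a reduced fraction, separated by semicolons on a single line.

There is no surviving spouse, so the entire estate passes to Omkar's descendants per stirpes.
Priya left no surviving issue, so that branch lapses and is disregarded.
The estate is divided into 2 equal shares of 1/2 among Deepa, Aarav.
Deepa predeceased; the 1/2 allotted to Deepa's branch passes to Deepa's issue by representation.
Vikram's line is the sole branch at this level, so the full 1/2 passes to Vikram's issue by representation.
The 1/2 is divided into 2 equal shares of 1/4 among Chetan, Bhavna.
Chetan is living and takes 1/4.
Bhavna is living and takes 1/4.
Aarav predeceased; the 1/2 allotted to Aarav's branch passes to Aarav's issue by representation.
The 1/2 is divided into 3 equal shares of 1/6 among Sarita, Ishita, Rajiv.
Sarita is living and takes 1/6.
Ishita is living and takes 1/6.
Rajiv is living and takes 1/6.

Bhavna 1/4; Chetan 1/4; Ishita 1/6; Rajiv 1/6; Sarita 1/6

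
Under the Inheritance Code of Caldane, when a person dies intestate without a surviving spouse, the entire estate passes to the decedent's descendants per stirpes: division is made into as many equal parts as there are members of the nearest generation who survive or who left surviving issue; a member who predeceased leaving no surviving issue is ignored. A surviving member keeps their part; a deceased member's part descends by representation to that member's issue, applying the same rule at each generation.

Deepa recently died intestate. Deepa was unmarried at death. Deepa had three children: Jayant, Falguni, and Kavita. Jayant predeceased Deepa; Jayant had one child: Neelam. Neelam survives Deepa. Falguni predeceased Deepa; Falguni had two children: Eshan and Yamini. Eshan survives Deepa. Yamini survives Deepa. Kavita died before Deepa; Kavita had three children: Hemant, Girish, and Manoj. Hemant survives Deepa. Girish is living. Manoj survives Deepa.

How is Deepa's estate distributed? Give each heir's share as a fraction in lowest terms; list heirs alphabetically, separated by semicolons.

Eshan 1/6; Girish 1/9; Hemant 1/9; Manoj 1/9; Neelam 1/3; Yamini 1/6

There is no surviving spouse, so the entire estate passes to Deepa's descendants per stirpes.
The estate is divided into 3 equal shares of 1/3 among Jayant, Falguni, Kavita.
Jayant predeceased; the 1/3 allotted to Jayant's branch passes to Jayant's issue by representation.
Neelam is the sole taker at this level and receives the full 1/3.
Falguni predeceased; the 1/3 allotted to Falguni's branch passes to Falguni's issue by representation.
The 1/3 is divided into 2 equal shares of 1/6 among Eshan, Yamini.
Eshan is living and takes 1/6.
Yamini is living and takes 1/6.
Kavita predeceased; the 1/3 allotted to Kavita's branch passes to Kavita's issue by representation.
The 1/3 is divided into 3 equal shares of 1/9 among Hemant, Girish, Manoj.
Hemant is living and takes 1/9.
Girish is living and takes 1/9.
Manoj is living and takes 1/9.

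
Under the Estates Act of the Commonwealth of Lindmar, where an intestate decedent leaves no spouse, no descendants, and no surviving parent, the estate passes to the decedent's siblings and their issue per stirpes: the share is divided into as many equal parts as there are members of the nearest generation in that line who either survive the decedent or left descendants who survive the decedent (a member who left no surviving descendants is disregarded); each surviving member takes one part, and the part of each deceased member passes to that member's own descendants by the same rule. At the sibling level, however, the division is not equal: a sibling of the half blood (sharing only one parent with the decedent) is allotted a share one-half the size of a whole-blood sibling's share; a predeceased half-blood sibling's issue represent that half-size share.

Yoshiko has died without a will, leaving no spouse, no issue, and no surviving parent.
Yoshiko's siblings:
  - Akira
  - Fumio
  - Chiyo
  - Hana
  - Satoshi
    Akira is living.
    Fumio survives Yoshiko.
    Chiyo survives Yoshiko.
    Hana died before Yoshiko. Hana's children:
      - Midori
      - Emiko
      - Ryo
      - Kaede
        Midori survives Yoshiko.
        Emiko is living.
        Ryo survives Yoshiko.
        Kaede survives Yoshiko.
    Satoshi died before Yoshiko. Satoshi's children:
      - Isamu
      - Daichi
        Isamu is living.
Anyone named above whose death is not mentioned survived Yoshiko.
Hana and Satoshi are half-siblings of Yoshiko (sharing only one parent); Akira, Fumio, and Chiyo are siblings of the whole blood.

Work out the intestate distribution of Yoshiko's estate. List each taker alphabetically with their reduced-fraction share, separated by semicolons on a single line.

Akira 1/4; Chiyo 1/4; Daichi 1/16; Emiko 1/32; Fumio 1/4; Isamu 1/16; Kaede 1/32; Midori 1/32; Ryo 1/32

No spouse, descendants, or parent survives, so the estate passes to Yoshiko's siblings per stirpes.
Half-blood siblings count for one-half the weight of whole-blood siblings at the initial division.
Dividing 1 in proportion to weights (total weight 4): Akira (weight 1) → 1/4; Fumio (weight 1) → 1/4; Chiyo (weight 1) → 1/4; Hana (weight 1/2) → 1/8; Satoshi (weight 1/2) → 1/8.
Akira is living and takes 1/4.
Fumio is living and takes 1/4.
Chiyo is living and takes 1/4.
Hana predeceased; the 1/8 allotted to Hana's branch passes to Hana's issue by representation.
The 1/8 is divided into 4 equal shares of 1/32 among Midori, Emiko, Ryo, Kaede.
Midori is living and takes 1/32.
Emiko is living and takes 1/32.
Ryo is living and takes 1/32.
Kaede is living and takes 1/32.
Satoshi predeceased; the 1/8 allotted to Satoshi's branch passes to Satoshi's issue by representation.
The 1/8 is divided into 2 equal shares of 1/16 among Isamu, Daichi.
Isamu is living and takes 1/16.
Daichi is living and takes 1/16.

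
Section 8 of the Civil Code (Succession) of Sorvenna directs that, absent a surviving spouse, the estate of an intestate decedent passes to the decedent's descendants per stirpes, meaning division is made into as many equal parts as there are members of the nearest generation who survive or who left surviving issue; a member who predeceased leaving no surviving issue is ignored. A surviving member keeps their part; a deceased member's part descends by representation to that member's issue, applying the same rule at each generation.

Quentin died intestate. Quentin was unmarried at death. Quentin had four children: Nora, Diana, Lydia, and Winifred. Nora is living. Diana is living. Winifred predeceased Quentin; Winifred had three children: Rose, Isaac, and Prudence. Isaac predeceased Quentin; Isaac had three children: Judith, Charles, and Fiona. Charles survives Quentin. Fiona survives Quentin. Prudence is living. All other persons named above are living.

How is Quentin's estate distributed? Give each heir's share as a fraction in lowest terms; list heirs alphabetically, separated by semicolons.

Charles 1/36; Diana 1/4; Fiona 1/36; Judith 1/36; Lydia 1/4; Nora 1/4; Prudence 1/12; Rose 1/12

There is no surviving spouse, so the entire estate passes to Quentin's descendants per stirpes.
The estate is divided into 4 equal shares of 1/4 among Nora, Diana, Lydia, Winifred.
Nora is living and takes 1/4.
Diana is living and takes 1/4.
Lydia is living and takes 1/4.
Winifred predeceased; the 1/4 allotted to Winifred's branch passes to Winifred's issue by representation.
The 1/4 is divided into 3 equal shares of 1/12 among Rose, Isaac, Prudence.
Rose is living and takes 1/12.
Isaac predeceased; the 1/12 allotted to Isaac's branch passes to Isaac's issue by representation.
The 1/12 is divided into 3 equal shares of 1/36 among Judith, Charles, Fiona.
Judith is living and takes 1/36.
Charles is living and takes 1/36.
Fiona is living and takes 1/36.
Prudence is living and takes 1/12.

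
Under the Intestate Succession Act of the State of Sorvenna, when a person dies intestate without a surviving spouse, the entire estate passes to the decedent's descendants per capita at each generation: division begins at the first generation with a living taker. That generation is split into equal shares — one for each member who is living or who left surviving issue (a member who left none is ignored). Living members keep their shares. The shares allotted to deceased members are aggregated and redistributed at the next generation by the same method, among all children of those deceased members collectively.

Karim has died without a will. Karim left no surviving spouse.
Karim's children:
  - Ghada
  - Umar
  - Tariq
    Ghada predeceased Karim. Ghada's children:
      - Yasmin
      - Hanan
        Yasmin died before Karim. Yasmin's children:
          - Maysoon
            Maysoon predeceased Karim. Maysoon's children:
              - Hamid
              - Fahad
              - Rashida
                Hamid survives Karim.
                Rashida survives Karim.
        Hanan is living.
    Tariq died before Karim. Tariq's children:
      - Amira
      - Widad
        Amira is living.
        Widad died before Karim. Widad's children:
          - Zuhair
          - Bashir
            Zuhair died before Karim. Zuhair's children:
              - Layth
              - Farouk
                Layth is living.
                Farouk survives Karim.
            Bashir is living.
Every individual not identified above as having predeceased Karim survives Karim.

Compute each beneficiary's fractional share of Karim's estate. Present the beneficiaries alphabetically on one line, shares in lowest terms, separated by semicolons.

Amira 1/6; Bashir 1/9; Fahad 2/45; Farouk 2/45; Hamid 2/45; Hanan 1/6; Layth 2/45; Rashida 2/45; Umar 1/3

There is no surviving spouse, so the entire estate passes to Karim's descendants per capita at each generation.
At generation 1 (Ghada, Umar, Tariq) there are 3 shares of (1)/3 = 1/3 each.
Living: Umar — each takes 1/3.
Deceased: Ghada and Tariq. Their combined 2/3 is pooled and carried to generation 2.
At generation 2 (Yasmin, Hanan, Amira, Widad) there are 4 shares of (2/3)/4 = 1/6 each.
Living: Hanan and Amira — each takes 1/6.
Deceased: Yasmin and Widad. Their combined 1/3 is pooled and carried to generation 3.
At generation 3 (Maysoon, Zuhair, Bashir) there are 3 shares of (1/3)/3 = 1/9 each.
Living: Bashir — each takes 1/9.
Deceased: Maysoon and Zuhair. Their combined 2/9 is pooled and carried to generation 4.
At generation 4 (Hamid, Fahad, Rashida, Layth, Farouk) there are 5 shares of (2/9)/5 = 2/45 each.
Living: Hamid, Fahad, Rashida, Layth, and Farouk — each takes 2/45.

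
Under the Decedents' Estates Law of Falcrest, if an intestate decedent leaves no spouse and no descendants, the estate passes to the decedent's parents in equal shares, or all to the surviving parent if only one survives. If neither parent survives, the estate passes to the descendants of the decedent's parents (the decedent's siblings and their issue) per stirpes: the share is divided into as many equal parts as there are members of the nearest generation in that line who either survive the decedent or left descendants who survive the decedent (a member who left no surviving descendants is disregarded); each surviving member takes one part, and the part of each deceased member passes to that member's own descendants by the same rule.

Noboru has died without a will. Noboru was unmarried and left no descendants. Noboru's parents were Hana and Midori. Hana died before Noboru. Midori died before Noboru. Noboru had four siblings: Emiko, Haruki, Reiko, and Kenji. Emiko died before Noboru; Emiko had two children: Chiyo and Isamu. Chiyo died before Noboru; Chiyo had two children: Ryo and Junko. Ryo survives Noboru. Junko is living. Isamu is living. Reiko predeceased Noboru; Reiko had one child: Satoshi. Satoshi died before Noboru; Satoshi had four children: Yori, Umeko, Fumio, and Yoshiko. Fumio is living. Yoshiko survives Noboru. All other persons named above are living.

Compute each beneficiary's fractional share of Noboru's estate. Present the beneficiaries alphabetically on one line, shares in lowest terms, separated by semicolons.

Neither parent survives and there are no descendants, so the estate passes to Noboru's siblings and their issue per stirpes.
The estate is divided into 4 equal shares of 1/4 among Emiko, Haruki, Reiko, Kenji.
Emiko predeceased; the 1/4 allotted to Emiko's branch passes to Emiko's issue by representation.
The 1/4 is divided into 2 equal shares of 1/8 among Chiyo, Isamu.
Chiyo predeceased; the 1/8 allotted to Chiyo's branch passes to Chiyo's issue by representation.
The 1/8 is divided into 2 equal shares of 1/16 among Ryo, Junko.
Ryo is living and takes 1/16.
Junko is living and takes 1/16.
Isamu is living and takes 1/8.
Haruki is living and takes 1/4.
Reiko predeceased; the 1/4 allotted to Reiko's branch passes to Reiko's issue by representation.
Satoshi's line is the sole branch at this level, so the full 1/4 passes to Satoshi's issue by representation.
The 1/4 is divided into 4 equal shares of 1/16 among Yori, Umeko, Fumio, Yoshiko.
Yori is living and takes 1/16.
Umeko is living and takes 1/16.
Fumio is living and takes 1/16.
Yoshiko is living and takes 1/16.
Kenji is living and takes 1/4.

Fumio 1/16; Haruki 1/4; Isamu 1/8; Junko 1/16; Kenji 1/4; Ryo 1/16; Umeko 1/16; Yori 1/16; Yoshiko 1/16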